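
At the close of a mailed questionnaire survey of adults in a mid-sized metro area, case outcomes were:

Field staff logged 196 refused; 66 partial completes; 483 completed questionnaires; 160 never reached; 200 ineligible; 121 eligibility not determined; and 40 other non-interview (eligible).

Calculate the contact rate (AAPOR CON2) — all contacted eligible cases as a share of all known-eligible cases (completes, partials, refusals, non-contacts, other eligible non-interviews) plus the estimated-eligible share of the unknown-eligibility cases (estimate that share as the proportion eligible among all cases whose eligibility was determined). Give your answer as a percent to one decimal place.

75.1%

Top = 483 + 66 + 196 + 40 = 785
Determined eligible = 483 + 66 + 196 + 160 + 40 = 945
e = 945 / (945 + 200) = 945 / 1145 = 0.8253
Eligible share of unknowns = 0.8253 × 121 = 99.86
Base = 945 + 99.86 = 1044.86
CON2 = 785 / 1044.86 = 0.7513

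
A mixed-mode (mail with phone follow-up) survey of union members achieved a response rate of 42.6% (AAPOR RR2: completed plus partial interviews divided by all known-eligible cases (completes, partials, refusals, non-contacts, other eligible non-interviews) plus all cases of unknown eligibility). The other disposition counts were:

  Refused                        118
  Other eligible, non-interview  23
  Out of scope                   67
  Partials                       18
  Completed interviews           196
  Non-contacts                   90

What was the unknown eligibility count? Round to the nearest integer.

57

Numerator = 196 + 18 = 214
RR2 = 214 / D = 0.426
D = 214 / 0.426 = 502.3
Rest of base = 445
unknown eligibility = 502.3 − 445 ≈ 57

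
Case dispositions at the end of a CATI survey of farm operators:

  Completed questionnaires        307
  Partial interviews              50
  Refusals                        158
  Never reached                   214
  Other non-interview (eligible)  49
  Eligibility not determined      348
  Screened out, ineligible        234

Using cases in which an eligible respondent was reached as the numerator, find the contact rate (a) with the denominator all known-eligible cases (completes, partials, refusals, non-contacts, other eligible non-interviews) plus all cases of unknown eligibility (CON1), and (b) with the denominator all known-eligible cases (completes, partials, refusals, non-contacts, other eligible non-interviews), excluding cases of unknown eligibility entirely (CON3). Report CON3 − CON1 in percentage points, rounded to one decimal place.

22.4

Numerator → 307 + 50 + 158 + 49 = 564
Denominator → 307 + 50 + 158 + 214 + 49 + 348 = 1126
CON1 = 564 / 1126 = 0.5009
Denominator → 307 + 50 + 158 + 214 + 49 = 778
CON3 = 564 / 778 = 0.7249
Difference = 72.49 − 50.09 = 22.40 percentage points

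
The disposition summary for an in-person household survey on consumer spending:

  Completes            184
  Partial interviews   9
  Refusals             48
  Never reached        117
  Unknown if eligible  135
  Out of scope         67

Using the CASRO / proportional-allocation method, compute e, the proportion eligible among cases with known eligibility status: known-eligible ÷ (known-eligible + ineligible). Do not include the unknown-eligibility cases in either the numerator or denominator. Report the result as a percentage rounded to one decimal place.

Known eligible: 184 + 9 + 48 + 117 = 358
e = 358 / (358 + 67) = 358 / 425 = 0.8424

84.2%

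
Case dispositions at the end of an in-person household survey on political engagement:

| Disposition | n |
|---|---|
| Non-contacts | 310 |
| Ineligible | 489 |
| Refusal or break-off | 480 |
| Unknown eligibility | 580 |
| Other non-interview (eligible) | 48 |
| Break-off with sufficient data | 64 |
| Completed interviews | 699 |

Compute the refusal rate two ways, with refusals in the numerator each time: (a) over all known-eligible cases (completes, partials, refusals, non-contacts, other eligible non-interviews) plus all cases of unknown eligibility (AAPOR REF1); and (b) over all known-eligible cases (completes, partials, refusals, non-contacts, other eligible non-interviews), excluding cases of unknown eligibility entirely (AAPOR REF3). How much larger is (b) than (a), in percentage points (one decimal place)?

Top → 480
Denom → 699 + 64 + 480 + 310 + 48 + 580 = 2181
REF1 = 480 / 2181 = 0.2201
Denom → 699 + 64 + 480 + 310 + 48 = 1601
REF3 = 480 / 1601 = 0.2998
Difference = 29.98 − 22.01 = 7.97 percentage points

8.0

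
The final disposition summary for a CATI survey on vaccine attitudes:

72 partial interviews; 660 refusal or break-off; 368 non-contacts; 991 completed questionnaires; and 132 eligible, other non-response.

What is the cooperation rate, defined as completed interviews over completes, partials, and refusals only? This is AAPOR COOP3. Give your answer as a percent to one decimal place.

57.5%

Num → 991
Denominator → 991 + 72 + 660 = 1723
COOP3 = 991 / 1723 = 0.5752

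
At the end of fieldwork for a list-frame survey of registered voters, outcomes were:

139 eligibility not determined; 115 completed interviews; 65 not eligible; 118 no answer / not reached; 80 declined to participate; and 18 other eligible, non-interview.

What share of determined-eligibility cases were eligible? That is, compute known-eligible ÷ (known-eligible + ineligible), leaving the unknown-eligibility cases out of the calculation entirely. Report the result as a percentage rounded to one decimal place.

83.6%

Determined eligible → 115 + 80 + 118 + 18 = 331
e = 331 / (331 + 65) = 331 / 396 = 0.8359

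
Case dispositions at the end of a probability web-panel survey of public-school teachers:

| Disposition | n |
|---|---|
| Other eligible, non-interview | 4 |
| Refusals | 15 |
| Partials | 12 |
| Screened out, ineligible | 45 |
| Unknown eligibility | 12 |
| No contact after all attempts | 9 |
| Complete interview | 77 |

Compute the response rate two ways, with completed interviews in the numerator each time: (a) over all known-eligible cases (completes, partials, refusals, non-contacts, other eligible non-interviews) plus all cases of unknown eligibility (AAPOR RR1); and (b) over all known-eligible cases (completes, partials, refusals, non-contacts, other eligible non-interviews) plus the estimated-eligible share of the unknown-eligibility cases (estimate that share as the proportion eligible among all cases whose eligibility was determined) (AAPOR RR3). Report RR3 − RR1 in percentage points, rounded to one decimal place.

1.6

Top = 77
Denominator = 77 + 12 + 15 + 9 + 4 + 12 = 129
RR1 = 77 / 129 = 0.5969
Known eligible = 77 + 12 + 15 + 9 + 4 = 117
e = 117 / (117 + 45) = 117 / 162 = 0.7222
Eligible share of unknowns = 0.7222 × 12 = 8.67
Denominator = 117 + 8.67 = 125.67
RR3 = 77 / 125.67 = 0.6127
Difference = 61.27 − 59.69 = 1.58 percentage points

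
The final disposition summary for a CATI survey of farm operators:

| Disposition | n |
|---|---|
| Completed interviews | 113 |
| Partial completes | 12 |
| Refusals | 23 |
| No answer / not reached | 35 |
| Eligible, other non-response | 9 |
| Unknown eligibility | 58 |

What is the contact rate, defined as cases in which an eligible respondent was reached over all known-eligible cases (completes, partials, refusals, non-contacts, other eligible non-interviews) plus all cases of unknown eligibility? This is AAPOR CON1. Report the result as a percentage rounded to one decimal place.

62.8%

Num → 113 + 12 + 23 + 9 = 157
Base → 113 + 12 + 23 + 35 + 9 + 58 = 250
CON1 = 157 / 250 = 0.6280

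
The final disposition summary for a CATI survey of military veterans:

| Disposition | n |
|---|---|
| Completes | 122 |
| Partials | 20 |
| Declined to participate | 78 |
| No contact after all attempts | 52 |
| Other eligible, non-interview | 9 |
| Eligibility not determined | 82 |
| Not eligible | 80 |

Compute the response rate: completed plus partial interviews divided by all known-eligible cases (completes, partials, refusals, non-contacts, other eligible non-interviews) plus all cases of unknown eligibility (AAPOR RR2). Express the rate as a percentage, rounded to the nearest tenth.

39.1%

Num = 122 + 20 = 142
Denominator = 122 + 20 + 78 + 52 + 9 + 82 = 363
RR2 = 142 / 363 = 0.3912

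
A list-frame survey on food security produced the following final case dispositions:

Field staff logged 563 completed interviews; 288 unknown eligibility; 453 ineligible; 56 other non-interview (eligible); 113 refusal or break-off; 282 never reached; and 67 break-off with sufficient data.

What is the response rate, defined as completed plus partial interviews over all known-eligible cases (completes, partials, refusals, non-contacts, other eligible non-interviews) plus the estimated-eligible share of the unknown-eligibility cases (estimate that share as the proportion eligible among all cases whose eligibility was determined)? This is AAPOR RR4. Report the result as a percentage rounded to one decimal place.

Numerator = 563 + 67 = 630
Known eligible = 563 + 67 + 113 + 282 + 56 = 1081
e = 1081 / (1081 + 453) = 1081 / 1534 = 0.7047
Eligible share of unknowns = 0.7047 × 288 = 202.95
Denominator = 1081 + 202.95 = 1283.95
RR4 = 630 / 1283.95 = 0.4907

49.1%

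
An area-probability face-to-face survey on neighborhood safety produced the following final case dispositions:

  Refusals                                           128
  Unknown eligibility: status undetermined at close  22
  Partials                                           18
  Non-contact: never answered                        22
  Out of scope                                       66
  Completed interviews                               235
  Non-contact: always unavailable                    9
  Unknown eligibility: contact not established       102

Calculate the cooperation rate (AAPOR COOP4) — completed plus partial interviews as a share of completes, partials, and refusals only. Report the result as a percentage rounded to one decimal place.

66.4%

No contact after all attempts = 22 + 9 = 31
Unknown if eligible = 102 + 22 = 124
Num = 235 + 18 = 253
Base = 235 + 18 + 128 = 381
COOP4 = 253 / 381 = 0.6640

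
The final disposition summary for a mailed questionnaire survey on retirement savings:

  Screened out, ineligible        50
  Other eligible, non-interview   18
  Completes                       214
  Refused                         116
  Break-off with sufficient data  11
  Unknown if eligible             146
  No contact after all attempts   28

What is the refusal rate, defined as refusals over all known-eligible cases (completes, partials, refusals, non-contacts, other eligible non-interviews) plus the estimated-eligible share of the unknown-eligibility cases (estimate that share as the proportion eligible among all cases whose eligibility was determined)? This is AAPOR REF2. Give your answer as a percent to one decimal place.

22.5%

Top → 116
Eligible (known) → 214 + 11 + 116 + 28 + 18 = 387
e = 387 / (387 + 50) = 387 / 437 = 0.8856
Estimated eligible among unknowns → 0.8856 × 146 = 129.30
Base → 387 + 129.30 = 516.30
REF2 = 116 / 516.30 = 0.2247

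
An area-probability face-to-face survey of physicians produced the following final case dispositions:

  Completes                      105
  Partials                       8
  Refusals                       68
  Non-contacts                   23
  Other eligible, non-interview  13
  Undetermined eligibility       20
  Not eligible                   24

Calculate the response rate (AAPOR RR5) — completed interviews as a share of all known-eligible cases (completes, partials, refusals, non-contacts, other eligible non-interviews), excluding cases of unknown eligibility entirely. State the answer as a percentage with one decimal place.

48.4%

Top → 105
Denominator → 105 + 8 + 68 + 23 + 13 = 217
RR5 = 105 / 217 = 0.4839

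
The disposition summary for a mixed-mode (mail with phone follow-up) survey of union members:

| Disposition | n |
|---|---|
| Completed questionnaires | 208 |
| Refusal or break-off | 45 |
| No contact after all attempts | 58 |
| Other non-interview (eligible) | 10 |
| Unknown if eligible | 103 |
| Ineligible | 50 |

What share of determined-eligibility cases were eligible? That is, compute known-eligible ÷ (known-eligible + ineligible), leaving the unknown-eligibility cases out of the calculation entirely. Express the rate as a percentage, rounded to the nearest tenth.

86.5%

Determined eligible: 208 + 45 + 58 + 10 = 321
e = 321 / (321 + 50) = 321 / 371 = 0.8652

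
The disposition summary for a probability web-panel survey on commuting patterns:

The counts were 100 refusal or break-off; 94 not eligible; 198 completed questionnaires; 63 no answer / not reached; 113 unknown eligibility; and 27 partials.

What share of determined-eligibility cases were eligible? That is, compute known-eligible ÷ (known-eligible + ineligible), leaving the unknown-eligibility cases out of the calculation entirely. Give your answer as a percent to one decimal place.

80.5%

Determined eligible = 198 + 27 + 100 + 63 = 388
e = 388 / (388 + 94) = 388 / 482 = 0.8050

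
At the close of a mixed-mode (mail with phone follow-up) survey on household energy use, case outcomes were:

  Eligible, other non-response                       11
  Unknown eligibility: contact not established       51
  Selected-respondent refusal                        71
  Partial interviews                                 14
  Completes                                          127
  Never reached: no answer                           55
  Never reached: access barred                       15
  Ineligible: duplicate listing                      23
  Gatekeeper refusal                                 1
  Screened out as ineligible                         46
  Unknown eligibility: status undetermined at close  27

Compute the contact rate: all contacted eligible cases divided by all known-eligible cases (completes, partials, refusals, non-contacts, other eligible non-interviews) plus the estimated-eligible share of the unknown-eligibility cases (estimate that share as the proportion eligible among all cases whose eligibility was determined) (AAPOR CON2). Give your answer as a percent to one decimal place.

Refusal or break-off = 1 + 71 = 72
No answer / not reached = 55 + 15 = 70
Unknown eligibility = 51 + 27 = 78
Not eligible = 46 + 23 = 69
Top: 127 + 14 + 72 + 11 = 224
Eligible (known): 127 + 14 + 72 + 70 + 11 = 294
e = 294 / (294 + 69) = 294 / 363 = 0.8099
Eligible share of unknowns: 0.8099 × 78 = 63.17
Denom: 294 + 63.17 = 357.17
CON2 = 224 / 357.17 = 0.6272

62.7%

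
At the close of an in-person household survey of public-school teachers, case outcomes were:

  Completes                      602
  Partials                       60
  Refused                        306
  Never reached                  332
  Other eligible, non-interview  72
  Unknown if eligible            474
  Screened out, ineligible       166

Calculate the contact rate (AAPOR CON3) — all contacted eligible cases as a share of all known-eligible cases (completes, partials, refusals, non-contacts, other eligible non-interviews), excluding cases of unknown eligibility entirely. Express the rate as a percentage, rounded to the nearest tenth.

Top: 602 + 60 + 306 + 72 = 1040
Base: 602 + 60 + 306 + 332 + 72 = 1372
CON3 = 1040 / 1372 = 0.7580

75.8%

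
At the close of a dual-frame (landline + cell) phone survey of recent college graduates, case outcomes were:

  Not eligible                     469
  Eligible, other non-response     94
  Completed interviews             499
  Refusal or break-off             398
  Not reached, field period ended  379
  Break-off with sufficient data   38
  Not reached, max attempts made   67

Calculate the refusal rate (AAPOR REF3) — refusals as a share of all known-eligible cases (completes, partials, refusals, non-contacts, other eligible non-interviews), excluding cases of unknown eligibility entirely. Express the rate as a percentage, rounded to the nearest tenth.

27.0%

Non-contacts = 379 + 67 = 446
Top: 398
Denominator: 499 + 38 + 398 + 446 + 94 = 1475
REF3 = 398 / 1475 = 0.2698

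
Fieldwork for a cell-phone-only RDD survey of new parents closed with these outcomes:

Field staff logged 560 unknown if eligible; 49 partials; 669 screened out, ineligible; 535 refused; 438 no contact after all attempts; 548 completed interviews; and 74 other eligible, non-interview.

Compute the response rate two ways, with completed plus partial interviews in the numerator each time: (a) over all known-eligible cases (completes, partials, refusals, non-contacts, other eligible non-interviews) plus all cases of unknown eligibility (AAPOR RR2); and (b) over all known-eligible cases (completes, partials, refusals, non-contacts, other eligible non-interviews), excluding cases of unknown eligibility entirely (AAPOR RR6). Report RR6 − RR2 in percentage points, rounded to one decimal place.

9.2

Num → 548 + 49 = 597
Base → 548 + 49 + 535 + 438 + 74 + 560 = 2204
RR2 = 597 / 2204 = 0.2709
Base → 548 + 49 + 535 + 438 + 74 = 1644
RR6 = 597 / 1644 = 0.3631
Difference = 36.31 − 27.09 = 9.22 percentage points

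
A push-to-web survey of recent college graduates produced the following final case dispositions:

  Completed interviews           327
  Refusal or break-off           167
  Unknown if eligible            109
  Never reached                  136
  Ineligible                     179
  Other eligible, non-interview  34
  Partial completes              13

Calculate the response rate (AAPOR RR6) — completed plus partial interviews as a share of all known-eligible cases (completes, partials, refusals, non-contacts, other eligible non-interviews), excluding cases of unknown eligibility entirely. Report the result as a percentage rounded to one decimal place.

Num = 327 + 13 = 340
Denom = 327 + 13 + 167 + 136 + 34 = 677
RR6 = 340 / 677 = 0.5022

50.2%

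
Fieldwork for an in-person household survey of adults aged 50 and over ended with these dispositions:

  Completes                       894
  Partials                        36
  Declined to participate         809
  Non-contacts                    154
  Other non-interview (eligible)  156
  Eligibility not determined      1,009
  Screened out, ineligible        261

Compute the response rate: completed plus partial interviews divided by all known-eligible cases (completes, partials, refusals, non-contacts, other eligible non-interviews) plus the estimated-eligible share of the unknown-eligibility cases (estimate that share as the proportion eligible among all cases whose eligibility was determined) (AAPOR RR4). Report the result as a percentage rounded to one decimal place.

Num: 894 + 36 = 930
Known eligible: 894 + 36 + 809 + 154 + 156 = 2049
e = 2049 / (2049 + 261) = 2049 / 2310 = 0.8870
Eligible share of unknowns: 0.8870 × 1009 = 894.98
Denom: 2049 + 894.98 = 2943.98
RR4 = 930 / 2943.98 = 0.3159

31.6%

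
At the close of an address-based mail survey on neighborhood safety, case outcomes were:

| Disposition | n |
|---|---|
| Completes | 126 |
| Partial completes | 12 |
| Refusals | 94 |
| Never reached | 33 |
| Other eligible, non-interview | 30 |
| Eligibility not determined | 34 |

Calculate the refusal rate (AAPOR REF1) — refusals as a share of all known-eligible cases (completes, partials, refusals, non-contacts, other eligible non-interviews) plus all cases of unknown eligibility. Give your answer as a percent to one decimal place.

28.6%

Numerator: 94
Base: 126 + 12 + 94 + 33 + 30 + 34 = 329
REF1 = 94 / 329 = 0.2857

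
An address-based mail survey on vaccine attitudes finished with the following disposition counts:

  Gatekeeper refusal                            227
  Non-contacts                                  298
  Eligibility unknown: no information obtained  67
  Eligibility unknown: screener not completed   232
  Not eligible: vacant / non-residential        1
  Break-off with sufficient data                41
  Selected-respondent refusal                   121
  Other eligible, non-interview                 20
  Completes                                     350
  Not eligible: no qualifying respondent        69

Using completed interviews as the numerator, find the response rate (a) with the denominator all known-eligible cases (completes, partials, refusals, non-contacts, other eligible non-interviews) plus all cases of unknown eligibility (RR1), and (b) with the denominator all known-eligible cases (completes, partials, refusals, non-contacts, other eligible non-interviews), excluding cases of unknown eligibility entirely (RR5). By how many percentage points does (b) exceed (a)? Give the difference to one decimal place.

Refused = 227 + 121 = 348
Eligibility not determined = 232 + 67 = 299
Ineligible = 69 + 1 = 70
Top → 350
Denom → 350 + 41 + 348 + 298 + 20 + 299 = 1356
RR1 = 350 / 1356 = 0.2581
Denom → 350 + 41 + 348 + 298 + 20 = 1057
RR5 = 350 / 1057 = 0.3311
Difference = 33.11 − 25.81 = 7.30 percentage points

7.3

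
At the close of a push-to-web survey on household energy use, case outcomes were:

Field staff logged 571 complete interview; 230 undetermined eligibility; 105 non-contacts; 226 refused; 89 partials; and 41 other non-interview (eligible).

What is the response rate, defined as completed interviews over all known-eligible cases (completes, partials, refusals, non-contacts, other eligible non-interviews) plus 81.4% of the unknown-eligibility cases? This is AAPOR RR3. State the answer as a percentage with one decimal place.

46.8%

Numerator → 571
Eligible (known) → 571 + 89 + 226 + 105 + 41 = 1032
e × U → 0.8140 × 230 = 187.22
Denom → 1032 + 187.22 = 1219.22
RR3 = 571 / 1219.22 = 0.4683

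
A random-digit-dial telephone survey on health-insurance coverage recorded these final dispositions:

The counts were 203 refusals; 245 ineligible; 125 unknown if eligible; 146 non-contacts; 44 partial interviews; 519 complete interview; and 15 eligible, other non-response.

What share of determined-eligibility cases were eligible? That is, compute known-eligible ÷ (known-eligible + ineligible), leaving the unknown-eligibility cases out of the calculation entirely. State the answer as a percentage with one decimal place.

79.1%

Known eligible → 519 + 44 + 203 + 146 + 15 = 927
e = 927 / (927 + 245) = 927 / 1172 = 0.7910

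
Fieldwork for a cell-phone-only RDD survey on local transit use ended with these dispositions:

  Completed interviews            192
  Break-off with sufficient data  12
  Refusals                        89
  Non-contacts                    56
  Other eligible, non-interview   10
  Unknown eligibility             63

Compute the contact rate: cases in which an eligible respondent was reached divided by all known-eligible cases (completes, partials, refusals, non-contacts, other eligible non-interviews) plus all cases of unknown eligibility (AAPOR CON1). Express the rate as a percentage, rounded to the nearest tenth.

Num: 192 + 12 + 89 + 10 = 303
Base: 192 + 12 + 89 + 56 + 10 + 63 = 422
CON1 = 303 / 422 = 0.7180

71.8%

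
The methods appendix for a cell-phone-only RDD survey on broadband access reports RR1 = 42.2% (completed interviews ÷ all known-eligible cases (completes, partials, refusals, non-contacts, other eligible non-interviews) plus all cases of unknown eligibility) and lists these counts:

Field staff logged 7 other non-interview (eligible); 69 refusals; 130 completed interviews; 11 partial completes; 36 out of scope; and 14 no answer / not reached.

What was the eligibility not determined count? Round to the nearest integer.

RR1 = 130 / D = 0.422
D = 130 / 0.422 = 308.1
Rest of base = 231
eligibility not determined = 308.1 − 231 ≈ 77

77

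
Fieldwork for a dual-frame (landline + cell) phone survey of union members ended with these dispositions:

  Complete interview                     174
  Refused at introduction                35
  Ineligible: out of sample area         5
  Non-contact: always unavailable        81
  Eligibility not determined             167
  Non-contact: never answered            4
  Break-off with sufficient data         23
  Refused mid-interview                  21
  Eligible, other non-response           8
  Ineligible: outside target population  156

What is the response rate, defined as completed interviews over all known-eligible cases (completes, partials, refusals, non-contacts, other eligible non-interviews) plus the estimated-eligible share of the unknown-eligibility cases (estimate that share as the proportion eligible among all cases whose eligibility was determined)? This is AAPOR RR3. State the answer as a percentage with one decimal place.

Refusal or break-off = 35 + 21 = 56
No contact after all attempts = 4 + 81 = 85
Not eligible = 156 + 5 = 161
Top: 174
Known eligible: 174 + 23 + 56 + 85 + 8 = 346
e = 346 / (346 + 161) = 346 / 507 = 0.6824
Eligible share of unknowns: 0.6824 × 167 = 113.96
Denom: 346 + 113.96 = 459.96
RR3 = 174 / 459.96 = 0.3783

37.8%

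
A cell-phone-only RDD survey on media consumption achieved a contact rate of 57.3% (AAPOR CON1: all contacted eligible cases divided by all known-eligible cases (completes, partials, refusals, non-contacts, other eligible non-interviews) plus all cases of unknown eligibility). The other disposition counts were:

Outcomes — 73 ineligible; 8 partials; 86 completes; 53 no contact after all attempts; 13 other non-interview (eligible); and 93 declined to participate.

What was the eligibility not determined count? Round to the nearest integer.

96

Top = 86 + 8 + 93 + 13 = 200
CON1 = 200 / D = 0.573
D = 200 / 0.573 = 349.0
Remaining denominator categories sum to 253
eligibility not determined = 349.0 − 253 ≈ 96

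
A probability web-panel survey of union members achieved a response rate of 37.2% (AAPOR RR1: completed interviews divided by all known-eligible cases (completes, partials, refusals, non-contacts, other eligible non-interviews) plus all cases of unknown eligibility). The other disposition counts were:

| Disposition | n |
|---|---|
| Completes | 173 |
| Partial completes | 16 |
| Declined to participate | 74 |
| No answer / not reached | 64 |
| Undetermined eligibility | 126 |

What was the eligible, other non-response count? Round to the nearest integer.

RR1 = 173 / D = 0.372
D = 173 / 0.372 = 465.1
Other denominator terms total 453
eligible, other non-response = 465.1 − 453 ≈ 12

12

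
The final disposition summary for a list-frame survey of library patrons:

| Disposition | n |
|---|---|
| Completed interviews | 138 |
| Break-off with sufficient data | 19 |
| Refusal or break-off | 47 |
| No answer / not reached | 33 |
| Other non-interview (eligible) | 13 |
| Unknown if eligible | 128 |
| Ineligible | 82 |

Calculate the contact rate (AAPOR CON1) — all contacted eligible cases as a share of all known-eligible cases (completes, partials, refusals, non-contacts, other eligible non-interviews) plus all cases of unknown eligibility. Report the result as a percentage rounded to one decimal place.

Num = 138 + 19 + 47 + 13 = 217
Base = 138 + 19 + 47 + 33 + 13 + 128 = 378
CON1 = 217 / 378 = 0.5741

57.4%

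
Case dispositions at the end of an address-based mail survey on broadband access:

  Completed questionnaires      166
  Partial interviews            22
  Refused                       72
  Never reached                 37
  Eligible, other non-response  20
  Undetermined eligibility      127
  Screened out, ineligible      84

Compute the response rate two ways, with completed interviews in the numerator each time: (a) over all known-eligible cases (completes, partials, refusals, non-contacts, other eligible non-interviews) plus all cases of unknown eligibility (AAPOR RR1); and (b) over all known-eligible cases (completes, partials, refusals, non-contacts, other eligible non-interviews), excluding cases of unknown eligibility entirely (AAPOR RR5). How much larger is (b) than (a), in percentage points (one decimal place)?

15.0

Top: 166
Denominator: 166 + 22 + 72 + 37 + 20 + 127 = 444
RR1 = 166 / 444 = 0.3739
Denominator: 166 + 22 + 72 + 37 + 20 = 317
RR5 = 166 / 317 = 0.5237
Difference = 52.37 − 37.39 = 14.98 percentage points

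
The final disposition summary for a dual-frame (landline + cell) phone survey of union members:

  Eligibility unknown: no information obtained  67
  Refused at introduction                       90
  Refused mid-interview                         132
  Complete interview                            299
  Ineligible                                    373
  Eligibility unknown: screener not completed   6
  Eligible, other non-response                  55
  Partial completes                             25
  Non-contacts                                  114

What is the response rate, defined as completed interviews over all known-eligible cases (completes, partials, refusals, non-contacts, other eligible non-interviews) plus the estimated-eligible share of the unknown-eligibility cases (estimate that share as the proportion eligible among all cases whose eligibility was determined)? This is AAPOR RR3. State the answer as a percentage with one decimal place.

Refusal or break-off = 90 + 132 = 222
Eligibility not determined = 6 + 67 = 73
Numerator → 299
Eligible (known) → 299 + 25 + 222 + 114 + 55 = 715
e = 715 / (715 + 373) = 715 / 1088 = 0.6572
Eligible share of unknowns → 0.6572 × 73 = 47.98
Base → 715 + 47.98 = 762.98
RR3 = 299 / 762.98 = 0.3919

39.2%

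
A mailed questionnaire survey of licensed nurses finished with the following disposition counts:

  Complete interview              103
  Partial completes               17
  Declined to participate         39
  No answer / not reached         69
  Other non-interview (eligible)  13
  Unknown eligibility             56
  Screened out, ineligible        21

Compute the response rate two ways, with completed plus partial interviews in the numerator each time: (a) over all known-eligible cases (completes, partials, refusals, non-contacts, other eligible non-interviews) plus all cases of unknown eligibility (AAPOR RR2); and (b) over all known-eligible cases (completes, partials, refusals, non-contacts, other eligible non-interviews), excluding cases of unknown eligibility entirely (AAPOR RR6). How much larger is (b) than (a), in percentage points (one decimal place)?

Numerator = 103 + 17 = 120
Denominator = 103 + 17 + 39 + 69 + 13 + 56 = 297
RR2 = 120 / 297 = 0.4040
Denominator = 103 + 17 + 39 + 69 + 13 = 241
RR6 = 120 / 241 = 0.4979
Difference = 49.79 − 40.40 = 9.39 percentage points

9.4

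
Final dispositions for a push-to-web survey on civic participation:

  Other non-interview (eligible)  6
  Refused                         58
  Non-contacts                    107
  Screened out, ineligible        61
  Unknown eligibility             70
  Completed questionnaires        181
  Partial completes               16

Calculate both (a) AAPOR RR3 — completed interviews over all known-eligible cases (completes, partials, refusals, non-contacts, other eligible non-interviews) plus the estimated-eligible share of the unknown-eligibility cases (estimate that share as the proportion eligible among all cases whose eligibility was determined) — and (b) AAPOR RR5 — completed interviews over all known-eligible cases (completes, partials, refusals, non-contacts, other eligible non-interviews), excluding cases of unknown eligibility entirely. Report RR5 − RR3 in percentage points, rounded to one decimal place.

6.9

Numerator → 181
Determined eligible → 181 + 16 + 58 + 107 + 6 = 368
e = 368 / (368 + 61) = 368 / 429 = 0.8578
Eligible share of unknowns → 0.8578 × 70 = 60.05
Base → 368 + 60.05 = 428.05
RR3 = 181 / 428.05 = 0.4228
Base → 181 + 16 + 58 + 107 + 6 = 368
RR5 = 181 / 368 = 0.4918
Difference = 49.18 − 42.28 = 6.90 percentage points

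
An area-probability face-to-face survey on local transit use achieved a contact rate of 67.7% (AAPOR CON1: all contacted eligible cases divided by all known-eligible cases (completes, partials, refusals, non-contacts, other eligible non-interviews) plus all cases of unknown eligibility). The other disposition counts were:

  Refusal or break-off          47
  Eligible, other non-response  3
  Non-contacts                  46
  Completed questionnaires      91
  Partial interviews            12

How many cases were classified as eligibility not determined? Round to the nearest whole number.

Top = 91 + 12 + 47 + 3 = 153
CON1 = 153 / D = 0.677
D = 153 / 0.677 = 226.0
Remaining denominator categories sum to 199
eligibility not determined = 226.0 − 199 ≈ 27

27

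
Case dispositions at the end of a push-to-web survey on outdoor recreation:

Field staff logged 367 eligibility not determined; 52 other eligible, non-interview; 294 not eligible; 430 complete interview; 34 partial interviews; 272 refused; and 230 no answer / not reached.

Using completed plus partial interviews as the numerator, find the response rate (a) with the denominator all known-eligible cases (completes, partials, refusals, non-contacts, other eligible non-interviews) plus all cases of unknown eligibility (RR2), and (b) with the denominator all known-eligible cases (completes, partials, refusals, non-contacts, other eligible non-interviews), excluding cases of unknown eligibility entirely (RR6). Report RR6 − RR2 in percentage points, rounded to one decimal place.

Num = 430 + 34 = 464
Denominator = 430 + 34 + 272 + 230 + 52 + 367 = 1385
RR2 = 464 / 1385 = 0.3350
Denominator = 430 + 34 + 272 + 230 + 52 = 1018
RR6 = 464 / 1018 = 0.4558
Difference = 45.58 − 33.50 = 12.08 percentage points

12.1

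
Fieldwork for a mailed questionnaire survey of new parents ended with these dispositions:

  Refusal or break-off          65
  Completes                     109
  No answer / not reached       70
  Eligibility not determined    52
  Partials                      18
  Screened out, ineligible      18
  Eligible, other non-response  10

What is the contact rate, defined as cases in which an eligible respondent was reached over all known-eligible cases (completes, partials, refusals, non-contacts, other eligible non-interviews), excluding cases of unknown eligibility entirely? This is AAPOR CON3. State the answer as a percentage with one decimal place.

Num: 109 + 18 + 65 + 10 = 202
Base: 109 + 18 + 65 + 70 + 10 = 272
CON3 = 202 / 272 = 0.7426

74.3%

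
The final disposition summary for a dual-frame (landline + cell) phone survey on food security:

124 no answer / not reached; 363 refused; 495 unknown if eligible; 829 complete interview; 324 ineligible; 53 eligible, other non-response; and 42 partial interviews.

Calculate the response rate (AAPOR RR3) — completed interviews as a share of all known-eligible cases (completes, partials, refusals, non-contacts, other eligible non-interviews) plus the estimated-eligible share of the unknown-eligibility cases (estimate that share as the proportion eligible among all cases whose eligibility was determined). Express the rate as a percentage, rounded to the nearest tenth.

Numerator → 829
Determined eligible → 829 + 42 + 363 + 124 + 53 = 1411
e = 1411 / (1411 + 324) = 1411 / 1735 = 0.8133
Eligible share of unknowns → 0.8133 × 495 = 402.58
Base → 1411 + 402.58 = 1813.58
RR3 = 829 / 1813.58 = 0.4571

45.7%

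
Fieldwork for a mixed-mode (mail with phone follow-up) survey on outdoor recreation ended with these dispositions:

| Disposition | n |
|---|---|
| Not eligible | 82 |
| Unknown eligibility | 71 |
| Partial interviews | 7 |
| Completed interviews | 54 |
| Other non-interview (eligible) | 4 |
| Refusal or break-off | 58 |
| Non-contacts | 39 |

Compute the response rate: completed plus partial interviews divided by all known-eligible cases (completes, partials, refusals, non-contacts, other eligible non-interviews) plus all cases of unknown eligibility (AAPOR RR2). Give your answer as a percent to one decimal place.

26.2%

Top: 54 + 7 = 61
Base: 54 + 7 + 58 + 39 + 4 + 71 = 233
RR2 = 61 / 233 = 0.2618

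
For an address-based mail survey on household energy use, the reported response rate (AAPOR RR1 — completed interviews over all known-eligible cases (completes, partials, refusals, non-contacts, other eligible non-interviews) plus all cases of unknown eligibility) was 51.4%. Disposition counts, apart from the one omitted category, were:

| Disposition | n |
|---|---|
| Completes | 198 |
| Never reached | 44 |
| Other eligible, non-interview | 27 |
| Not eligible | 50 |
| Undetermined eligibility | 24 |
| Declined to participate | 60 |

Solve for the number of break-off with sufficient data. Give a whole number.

32

RR1 = 198 / D = 0.514
D = 198 / 0.514 = 385.2
Rest of base = 353
break-off with sufficient data = 385.2 − 353 ≈ 32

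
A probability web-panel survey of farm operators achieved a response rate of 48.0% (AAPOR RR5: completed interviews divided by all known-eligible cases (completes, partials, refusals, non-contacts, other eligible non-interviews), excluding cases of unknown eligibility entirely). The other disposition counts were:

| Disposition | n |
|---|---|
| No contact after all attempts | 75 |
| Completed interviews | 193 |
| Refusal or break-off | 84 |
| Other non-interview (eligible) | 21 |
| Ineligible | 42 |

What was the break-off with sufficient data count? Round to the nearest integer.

RR5 = 193 / D = 0.480
D = 193 / 0.480 = 402.1
Other denominator terms total 373
break-off with sufficient data = 402.1 − 373 ≈ 29

29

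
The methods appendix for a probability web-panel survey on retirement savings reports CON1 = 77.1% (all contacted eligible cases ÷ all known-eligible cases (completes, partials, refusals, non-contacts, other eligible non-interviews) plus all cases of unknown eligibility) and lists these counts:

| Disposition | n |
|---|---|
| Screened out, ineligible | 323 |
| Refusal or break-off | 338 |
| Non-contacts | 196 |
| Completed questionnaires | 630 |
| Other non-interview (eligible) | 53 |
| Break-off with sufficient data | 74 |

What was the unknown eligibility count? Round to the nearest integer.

129

Num: 630 + 74 + 338 + 53 = 1095
CON1 = 1095 / D = 0.771
D = 1095 / 0.771 = 1420.2
Other denominator terms total 1291
unknown eligibility = 1420.2 − 1291 ≈ 129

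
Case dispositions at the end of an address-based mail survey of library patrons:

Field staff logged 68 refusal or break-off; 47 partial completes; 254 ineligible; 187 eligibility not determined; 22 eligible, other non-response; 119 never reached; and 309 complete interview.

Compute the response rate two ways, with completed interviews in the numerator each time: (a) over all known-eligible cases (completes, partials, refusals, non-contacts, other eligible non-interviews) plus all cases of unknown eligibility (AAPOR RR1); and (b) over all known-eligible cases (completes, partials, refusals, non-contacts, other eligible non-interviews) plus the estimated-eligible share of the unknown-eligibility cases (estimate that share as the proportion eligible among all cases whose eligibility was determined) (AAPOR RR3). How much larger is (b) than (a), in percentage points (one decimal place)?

3.4

Numerator → 309
Denom → 309 + 47 + 68 + 119 + 22 + 187 = 752
RR1 = 309 / 752 = 0.4109
Determined eligible → 309 + 47 + 68 + 119 + 22 = 565
e = 565 / (565 + 254) = 565 / 819 = 0.6899
Eligible share of unknowns → 0.6899 × 187 = 129.01
Denom → 565 + 129.01 = 694.01
RR3 = 309 / 694.01 = 0.4452
Difference = 44.52 − 41.09 = 3.43 percentage points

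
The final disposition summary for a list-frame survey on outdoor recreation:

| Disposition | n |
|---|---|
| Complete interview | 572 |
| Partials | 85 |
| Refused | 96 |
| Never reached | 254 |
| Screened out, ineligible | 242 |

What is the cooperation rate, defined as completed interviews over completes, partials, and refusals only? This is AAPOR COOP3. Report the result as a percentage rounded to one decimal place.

76.0%

Num = 572
Denom = 572 + 85 + 96 = 753
COOP3 = 572 / 753 = 0.7596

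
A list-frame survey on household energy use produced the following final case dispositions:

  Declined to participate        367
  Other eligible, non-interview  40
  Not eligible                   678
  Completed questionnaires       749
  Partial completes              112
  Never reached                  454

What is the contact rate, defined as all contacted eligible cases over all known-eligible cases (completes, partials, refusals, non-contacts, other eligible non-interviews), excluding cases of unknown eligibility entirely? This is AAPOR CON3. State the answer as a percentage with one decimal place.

Numerator: 749 + 112 + 367 + 40 = 1268
Denom: 749 + 112 + 367 + 454 + 40 = 1722
CON3 = 1268 / 1722 = 0.7364

73.6%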